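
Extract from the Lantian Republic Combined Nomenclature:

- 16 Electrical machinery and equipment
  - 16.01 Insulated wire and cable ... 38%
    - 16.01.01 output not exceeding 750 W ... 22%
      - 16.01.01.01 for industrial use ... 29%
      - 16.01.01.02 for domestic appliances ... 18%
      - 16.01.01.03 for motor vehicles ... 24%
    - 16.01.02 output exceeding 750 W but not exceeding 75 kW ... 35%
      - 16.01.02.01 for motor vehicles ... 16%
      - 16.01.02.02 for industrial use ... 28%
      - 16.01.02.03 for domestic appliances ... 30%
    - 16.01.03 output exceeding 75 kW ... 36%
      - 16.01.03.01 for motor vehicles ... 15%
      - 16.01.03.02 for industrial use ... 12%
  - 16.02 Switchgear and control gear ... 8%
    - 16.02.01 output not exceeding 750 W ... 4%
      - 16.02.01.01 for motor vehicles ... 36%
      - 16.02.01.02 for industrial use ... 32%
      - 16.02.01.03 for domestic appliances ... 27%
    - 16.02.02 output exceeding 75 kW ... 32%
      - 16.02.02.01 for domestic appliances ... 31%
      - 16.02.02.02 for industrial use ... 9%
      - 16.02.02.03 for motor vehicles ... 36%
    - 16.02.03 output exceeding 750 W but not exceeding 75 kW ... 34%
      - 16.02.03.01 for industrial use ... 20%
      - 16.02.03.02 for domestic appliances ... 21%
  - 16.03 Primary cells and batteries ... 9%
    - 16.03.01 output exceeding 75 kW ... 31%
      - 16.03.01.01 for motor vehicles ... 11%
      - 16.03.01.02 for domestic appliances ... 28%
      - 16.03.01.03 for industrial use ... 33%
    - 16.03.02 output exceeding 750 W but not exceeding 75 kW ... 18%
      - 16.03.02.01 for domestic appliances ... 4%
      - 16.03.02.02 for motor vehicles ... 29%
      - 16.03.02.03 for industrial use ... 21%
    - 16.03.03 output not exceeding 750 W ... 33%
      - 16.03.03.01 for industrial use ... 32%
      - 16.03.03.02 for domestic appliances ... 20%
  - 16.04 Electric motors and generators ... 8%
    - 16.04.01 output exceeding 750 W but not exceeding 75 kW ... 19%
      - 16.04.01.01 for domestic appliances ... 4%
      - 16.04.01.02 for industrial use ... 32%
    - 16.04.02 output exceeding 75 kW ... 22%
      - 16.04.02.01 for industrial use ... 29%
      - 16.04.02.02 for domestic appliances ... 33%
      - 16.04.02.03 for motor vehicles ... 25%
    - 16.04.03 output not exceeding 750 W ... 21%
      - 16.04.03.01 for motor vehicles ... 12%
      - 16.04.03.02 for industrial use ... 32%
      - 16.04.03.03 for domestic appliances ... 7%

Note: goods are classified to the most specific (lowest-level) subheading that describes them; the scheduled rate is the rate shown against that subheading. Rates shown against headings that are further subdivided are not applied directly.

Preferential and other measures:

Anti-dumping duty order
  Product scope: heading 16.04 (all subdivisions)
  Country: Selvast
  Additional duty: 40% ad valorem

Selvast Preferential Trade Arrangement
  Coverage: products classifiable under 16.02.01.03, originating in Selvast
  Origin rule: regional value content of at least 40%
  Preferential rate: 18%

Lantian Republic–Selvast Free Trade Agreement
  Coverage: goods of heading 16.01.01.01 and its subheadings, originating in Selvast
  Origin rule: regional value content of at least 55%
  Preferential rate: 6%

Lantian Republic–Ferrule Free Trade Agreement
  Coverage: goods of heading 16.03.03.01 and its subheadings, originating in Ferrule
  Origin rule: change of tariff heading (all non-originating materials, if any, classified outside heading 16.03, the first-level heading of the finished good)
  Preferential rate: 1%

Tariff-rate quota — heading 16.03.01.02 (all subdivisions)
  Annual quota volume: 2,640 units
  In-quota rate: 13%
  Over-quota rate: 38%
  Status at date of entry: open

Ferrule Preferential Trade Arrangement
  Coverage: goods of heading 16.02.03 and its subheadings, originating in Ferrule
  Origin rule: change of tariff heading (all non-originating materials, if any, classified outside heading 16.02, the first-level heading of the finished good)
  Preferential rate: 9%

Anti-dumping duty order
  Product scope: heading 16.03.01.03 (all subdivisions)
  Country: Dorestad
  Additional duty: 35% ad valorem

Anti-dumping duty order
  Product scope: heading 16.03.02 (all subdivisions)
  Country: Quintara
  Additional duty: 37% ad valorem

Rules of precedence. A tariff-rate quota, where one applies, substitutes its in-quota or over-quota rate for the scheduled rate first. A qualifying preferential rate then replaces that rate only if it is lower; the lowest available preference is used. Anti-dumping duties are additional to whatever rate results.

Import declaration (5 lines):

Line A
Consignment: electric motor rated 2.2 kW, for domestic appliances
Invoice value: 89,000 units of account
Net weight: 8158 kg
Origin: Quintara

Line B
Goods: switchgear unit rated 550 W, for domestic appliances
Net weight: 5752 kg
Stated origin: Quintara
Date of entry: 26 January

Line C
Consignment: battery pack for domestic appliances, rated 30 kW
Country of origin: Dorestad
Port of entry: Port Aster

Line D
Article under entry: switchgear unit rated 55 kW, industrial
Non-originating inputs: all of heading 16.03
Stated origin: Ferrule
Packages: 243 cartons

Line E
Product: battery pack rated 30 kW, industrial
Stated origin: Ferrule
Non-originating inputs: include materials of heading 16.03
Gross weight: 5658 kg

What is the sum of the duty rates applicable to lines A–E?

Line A: electric motor → 16.04; rated 2.2 kW → 16.04.01; for domestic appliances → 16.04.01.01. Scheduled 4%. No special measure applies. → 4%.
Line B: switchgear unit → 16.02; rated 550 W → 16.02.01; for domestic appliances → 16.02.01.03. Scheduled 27%. No special measure applies. → 27%.
Line C: battery pack → 16.03; rated 30 kW → 16.03.02; for domestic appliances → 16.03.02.01. Scheduled 4%. No special measure applies. → 4%.
Line D: switchgear unit → 16.02; rated 55 kW → 16.02.03; industrial → 16.02.03.01. Scheduled 20%. Ferrule agreement on 16.03.03.01: 16.02.03.01 not covered; Ferrule agreement on 16.02.03: CTH met → 9% available; preferential 9%. → 9%.
Line E: battery pack → 16.03; rated 30 kW → 16.03.02; industrial → 16.03.02.03. Scheduled 21%. Ferrule agreement on 16.03.03.01: 16.03.02.03 not covered; Ferrule agreement on 16.02.03: 16.03.02.03 not covered. → 21%.
Sum: 4% + 27% + 4% + 9% + 21% = 65%.

65%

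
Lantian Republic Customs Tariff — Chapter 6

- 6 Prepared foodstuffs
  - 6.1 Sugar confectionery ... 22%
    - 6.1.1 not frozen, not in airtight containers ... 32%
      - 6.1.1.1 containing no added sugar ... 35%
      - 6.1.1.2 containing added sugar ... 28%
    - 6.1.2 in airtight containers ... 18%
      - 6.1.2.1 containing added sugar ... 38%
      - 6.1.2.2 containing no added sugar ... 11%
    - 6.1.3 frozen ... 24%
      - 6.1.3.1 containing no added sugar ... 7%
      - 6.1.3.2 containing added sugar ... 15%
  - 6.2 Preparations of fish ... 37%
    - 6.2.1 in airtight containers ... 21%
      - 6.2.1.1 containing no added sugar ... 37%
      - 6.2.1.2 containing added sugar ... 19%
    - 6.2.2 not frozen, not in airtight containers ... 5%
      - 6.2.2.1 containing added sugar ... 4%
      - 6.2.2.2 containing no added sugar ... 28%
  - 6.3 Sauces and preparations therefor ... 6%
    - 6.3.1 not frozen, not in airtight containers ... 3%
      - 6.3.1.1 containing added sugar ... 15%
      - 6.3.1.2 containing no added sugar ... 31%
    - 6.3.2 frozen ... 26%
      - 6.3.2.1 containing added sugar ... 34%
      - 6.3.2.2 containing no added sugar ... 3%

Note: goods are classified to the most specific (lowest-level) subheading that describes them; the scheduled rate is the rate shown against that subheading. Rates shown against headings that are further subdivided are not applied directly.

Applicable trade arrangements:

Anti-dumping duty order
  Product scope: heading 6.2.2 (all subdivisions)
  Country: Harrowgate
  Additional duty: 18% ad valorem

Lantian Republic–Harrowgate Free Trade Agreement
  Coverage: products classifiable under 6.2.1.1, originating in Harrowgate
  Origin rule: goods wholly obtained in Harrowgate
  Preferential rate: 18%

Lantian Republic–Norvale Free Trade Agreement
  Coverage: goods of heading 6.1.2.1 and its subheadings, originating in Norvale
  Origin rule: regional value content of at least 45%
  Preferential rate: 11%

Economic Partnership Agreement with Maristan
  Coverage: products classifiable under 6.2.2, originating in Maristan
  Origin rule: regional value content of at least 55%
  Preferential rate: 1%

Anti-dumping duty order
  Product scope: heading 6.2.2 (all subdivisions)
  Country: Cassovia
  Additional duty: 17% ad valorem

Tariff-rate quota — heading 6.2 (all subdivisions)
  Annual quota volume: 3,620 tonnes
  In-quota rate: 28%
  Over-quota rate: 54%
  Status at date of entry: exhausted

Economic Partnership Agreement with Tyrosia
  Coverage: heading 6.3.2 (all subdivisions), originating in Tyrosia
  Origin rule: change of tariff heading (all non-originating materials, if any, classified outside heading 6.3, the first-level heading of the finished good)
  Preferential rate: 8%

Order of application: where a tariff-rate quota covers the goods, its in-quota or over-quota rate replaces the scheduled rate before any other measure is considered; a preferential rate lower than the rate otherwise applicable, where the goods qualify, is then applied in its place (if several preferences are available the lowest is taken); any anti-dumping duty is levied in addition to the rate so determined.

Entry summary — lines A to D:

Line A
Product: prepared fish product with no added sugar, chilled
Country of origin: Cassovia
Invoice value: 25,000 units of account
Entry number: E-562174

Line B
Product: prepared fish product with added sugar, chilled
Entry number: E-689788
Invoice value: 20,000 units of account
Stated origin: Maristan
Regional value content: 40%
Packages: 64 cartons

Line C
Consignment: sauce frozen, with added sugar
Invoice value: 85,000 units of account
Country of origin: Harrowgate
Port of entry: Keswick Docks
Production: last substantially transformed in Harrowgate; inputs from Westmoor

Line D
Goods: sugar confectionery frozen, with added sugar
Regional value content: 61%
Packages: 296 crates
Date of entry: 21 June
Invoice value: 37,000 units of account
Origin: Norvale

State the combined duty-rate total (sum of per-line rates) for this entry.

174%

Line A: prepared fish product → 6.2; chilled → 6.2.2; with no added sugar → 6.2.2.2. Scheduled 28%. quota on 6.2 exhausted → over-quota 54%; anti-dumping (Cassovia, 6.2.2): +17%; total 54% + 17% = 71%. → 71%.
Line B: prepared fish product → 6.2; chilled → 6.2.2; with added sugar → 6.2.2.1. Scheduled 4%. quota on 6.2 exhausted → over-quota 54%; Maristan agreement on 6.2.2: RVC < 55%. → 54%.
Line C: sauce → 6.3; frozen → 6.3.2; with added sugar → 6.3.2.1. Scheduled 34%. Harrowgate agreement on 6.2.1.1: 6.3.2.1 not covered. → 34%.
Line D: sugar confectionery → 6.1; frozen → 6.1.3; with added sugar → 6.1.3.2. Scheduled 15%. Norvale agreement on 6.1.2.1: 6.1.3.2 not covered. → 15%.
Sum: 71% + 54% + 34% + 15% = 174%.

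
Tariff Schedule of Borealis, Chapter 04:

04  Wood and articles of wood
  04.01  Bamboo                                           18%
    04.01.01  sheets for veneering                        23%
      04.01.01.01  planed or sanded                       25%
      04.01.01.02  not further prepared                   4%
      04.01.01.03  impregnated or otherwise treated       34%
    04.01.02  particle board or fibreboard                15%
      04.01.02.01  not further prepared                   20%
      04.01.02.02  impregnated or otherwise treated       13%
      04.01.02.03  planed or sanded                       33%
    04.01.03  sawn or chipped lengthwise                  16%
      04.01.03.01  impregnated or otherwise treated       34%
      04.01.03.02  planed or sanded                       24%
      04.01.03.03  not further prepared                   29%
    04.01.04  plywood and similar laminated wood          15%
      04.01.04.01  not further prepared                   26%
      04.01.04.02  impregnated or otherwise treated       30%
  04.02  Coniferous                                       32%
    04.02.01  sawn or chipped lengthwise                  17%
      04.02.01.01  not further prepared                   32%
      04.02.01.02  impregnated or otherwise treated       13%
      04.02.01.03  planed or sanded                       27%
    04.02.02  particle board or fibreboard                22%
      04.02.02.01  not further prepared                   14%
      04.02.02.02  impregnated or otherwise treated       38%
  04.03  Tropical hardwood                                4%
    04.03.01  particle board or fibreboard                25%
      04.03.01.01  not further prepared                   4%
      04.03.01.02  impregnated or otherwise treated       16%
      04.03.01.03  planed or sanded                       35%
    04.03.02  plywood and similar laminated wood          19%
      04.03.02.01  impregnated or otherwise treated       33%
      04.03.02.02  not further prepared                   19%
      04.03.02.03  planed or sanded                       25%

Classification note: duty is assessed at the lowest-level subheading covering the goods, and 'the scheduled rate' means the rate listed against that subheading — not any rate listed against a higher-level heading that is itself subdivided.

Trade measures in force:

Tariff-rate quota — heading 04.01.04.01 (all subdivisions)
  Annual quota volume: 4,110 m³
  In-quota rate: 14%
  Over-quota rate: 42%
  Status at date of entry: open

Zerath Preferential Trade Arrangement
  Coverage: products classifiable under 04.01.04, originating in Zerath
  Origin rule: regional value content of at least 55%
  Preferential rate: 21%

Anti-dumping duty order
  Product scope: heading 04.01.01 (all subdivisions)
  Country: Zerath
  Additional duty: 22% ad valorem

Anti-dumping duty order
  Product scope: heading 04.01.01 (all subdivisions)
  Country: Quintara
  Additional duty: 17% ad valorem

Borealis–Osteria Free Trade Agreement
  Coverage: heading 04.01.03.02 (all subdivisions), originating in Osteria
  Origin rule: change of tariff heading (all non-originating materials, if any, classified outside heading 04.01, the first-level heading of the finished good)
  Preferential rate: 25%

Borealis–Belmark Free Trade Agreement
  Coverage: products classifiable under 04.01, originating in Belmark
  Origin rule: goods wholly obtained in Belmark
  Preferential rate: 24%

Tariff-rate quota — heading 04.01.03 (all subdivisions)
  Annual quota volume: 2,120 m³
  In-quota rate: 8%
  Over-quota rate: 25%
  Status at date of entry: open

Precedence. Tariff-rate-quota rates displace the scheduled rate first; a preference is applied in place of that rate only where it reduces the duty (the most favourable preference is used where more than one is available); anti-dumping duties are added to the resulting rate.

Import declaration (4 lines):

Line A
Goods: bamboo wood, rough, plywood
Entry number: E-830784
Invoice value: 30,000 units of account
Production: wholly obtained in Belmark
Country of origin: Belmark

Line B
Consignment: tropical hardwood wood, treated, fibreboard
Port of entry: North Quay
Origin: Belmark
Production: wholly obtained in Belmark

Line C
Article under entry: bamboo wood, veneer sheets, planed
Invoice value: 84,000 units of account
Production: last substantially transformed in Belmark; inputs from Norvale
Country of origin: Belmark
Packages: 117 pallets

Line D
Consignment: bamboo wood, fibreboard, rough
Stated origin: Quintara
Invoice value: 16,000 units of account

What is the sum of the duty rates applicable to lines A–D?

75%

Line A: bamboo → 04.01; plywood → 04.01.04; rough → 04.01.04.01. Scheduled 26%. quota on 04.01.04.01 open → in-quota 14%; Belmark agreement on 04.01: wholly obtained → 24% available; preference 24% not lower than 14% → no reduction. → 14%.
Line B: tropical hardwood → 04.03; fibreboard → 04.03.01; treated → 04.03.01.02. Scheduled 16%. Belmark agreement on 04.01: 04.03.01.02 not covered. → 16%.
Line C: bamboo → 04.01; veneer sheets → 04.01.01; planed → 04.01.01.01. Scheduled 25%. Belmark agreement on 04.01: not wholly obtained. → 25%.
Line D: bamboo → 04.01; fibreboard → 04.01.02; rough → 04.01.02.01. Scheduled 20%. No special measure applies. → 20%.
Sum: 14% + 16% + 25% + 20% = 75%.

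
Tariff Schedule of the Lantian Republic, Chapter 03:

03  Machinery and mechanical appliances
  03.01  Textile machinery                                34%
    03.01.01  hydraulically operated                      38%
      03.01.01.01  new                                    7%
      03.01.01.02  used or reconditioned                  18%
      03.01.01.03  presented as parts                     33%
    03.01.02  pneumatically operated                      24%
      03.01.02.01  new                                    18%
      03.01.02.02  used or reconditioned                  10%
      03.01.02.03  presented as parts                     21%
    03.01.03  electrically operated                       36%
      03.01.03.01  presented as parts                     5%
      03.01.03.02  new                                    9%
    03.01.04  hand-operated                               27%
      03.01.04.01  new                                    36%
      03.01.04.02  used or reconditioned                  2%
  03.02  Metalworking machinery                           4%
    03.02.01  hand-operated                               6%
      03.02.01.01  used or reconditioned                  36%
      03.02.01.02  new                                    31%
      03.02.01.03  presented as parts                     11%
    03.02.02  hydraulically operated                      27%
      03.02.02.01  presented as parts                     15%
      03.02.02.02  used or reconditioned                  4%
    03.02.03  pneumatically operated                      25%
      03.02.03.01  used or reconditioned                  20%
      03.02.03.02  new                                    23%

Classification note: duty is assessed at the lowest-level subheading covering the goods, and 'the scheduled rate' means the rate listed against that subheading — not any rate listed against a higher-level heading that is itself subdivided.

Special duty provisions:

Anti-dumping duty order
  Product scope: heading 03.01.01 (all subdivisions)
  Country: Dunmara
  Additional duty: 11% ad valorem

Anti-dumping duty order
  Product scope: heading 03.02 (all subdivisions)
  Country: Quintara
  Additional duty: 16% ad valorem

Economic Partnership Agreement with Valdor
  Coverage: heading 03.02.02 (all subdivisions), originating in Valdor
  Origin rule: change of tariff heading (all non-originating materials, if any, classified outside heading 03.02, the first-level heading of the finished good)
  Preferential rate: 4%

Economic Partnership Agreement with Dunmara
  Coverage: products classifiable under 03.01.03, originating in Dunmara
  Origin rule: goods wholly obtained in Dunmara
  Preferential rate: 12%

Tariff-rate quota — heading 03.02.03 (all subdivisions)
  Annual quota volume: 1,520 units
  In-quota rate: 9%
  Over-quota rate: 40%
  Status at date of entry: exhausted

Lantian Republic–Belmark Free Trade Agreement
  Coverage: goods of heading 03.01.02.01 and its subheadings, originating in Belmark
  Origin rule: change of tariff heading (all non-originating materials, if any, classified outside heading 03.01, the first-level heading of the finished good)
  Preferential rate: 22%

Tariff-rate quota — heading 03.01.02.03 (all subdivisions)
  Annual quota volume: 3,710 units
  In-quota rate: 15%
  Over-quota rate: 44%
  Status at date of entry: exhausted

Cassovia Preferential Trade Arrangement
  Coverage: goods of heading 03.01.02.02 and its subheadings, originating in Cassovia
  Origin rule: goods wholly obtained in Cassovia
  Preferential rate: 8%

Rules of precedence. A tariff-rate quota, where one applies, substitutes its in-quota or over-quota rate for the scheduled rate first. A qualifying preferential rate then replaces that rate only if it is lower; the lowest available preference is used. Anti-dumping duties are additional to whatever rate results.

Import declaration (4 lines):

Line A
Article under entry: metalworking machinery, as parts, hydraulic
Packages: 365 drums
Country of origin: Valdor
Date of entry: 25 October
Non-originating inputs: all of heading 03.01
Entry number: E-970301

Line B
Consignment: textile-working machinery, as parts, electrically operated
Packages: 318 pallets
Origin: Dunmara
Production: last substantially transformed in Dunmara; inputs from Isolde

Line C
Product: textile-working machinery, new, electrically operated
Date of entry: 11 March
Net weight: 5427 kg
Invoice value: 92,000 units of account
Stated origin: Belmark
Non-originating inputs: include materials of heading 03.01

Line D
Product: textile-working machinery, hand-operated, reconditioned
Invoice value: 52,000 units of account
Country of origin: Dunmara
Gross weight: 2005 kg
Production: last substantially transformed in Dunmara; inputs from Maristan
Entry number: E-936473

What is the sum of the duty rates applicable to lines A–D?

Line A: metalworking → 03.02; hydraulic → 03.02.02; as parts → 03.02.02.01. Scheduled 15%. Valdor agreement on 03.02.02: CTH met → 4% available; preferential 4%. → 4%.
Line B: textile-working → 03.01; electrically operated → 03.01.03; as parts → 03.01.03.01. Scheduled 5%. Dunmara agreement on 03.01.03: not wholly obtained. → 5%.
Line C: textile-working → 03.01; electrically operated → 03.01.03; new → 03.01.03.02. Scheduled 9%. Belmark agreement on 03.01.02.01: 03.01.03.02 not covered. → 9%.
Line D: textile-working → 03.01; hand-operated → 03.01.04; reconditioned → 03.01.04.02. Scheduled 2%. Dunmara agreement on 03.01.03: 03.01.04.02 not covered. → 2%.
Sum: 4% + 5% + 9% + 2% = 20%.

20%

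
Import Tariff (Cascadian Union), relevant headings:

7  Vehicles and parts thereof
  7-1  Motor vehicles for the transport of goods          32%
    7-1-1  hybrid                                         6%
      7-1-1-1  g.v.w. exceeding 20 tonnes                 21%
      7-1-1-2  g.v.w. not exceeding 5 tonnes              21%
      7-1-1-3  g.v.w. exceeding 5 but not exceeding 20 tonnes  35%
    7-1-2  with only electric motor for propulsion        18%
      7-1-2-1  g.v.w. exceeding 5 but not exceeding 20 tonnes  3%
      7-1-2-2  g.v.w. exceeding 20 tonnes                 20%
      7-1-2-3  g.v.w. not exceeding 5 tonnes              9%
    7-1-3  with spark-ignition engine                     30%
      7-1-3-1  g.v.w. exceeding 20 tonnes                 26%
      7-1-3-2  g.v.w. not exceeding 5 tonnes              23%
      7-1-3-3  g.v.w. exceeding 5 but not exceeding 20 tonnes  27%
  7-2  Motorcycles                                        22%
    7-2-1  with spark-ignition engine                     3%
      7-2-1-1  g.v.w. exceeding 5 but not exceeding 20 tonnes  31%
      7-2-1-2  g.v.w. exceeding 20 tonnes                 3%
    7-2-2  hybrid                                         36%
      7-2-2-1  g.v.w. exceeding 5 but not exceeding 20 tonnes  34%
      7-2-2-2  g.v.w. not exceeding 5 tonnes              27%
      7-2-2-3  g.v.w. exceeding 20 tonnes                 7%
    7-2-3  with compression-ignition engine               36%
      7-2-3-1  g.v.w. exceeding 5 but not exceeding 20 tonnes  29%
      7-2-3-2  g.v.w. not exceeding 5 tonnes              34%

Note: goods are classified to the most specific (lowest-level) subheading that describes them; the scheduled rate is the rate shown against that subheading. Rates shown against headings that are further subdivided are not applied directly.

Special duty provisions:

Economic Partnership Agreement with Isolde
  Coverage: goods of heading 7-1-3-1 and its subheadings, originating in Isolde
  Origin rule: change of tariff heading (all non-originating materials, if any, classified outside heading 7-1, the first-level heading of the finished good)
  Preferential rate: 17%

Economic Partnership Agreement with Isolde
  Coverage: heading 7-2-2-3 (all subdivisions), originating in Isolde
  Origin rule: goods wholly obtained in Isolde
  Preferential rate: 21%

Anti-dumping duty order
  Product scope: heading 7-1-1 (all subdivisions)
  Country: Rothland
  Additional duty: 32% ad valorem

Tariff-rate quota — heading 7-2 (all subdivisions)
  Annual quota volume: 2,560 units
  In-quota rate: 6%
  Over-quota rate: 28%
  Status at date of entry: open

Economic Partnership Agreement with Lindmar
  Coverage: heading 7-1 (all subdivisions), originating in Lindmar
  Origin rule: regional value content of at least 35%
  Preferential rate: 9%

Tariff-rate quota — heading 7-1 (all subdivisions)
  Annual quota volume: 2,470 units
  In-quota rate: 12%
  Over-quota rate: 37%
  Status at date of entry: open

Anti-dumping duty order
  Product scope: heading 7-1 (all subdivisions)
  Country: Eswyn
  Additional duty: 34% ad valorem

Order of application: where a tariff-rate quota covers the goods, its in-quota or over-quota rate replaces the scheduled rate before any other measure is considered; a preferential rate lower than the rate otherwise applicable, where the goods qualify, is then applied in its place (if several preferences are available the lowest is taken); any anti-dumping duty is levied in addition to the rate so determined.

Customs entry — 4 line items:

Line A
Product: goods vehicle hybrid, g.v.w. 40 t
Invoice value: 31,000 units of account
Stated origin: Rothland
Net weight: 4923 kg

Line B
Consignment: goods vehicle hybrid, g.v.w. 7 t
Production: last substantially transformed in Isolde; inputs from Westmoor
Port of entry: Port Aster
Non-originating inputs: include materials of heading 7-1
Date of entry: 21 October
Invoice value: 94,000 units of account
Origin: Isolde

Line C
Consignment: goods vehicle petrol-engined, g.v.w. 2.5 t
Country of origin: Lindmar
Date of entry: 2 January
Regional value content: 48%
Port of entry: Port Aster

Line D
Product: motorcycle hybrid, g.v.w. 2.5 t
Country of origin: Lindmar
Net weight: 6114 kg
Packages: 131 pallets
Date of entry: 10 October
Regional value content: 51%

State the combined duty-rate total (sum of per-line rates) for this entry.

Line A: goods vehicle → 7-1; hybrid → 7-1-1; g.v.w. 40 t → 7-1-1-1. Scheduled 21%. quota on 7-1 open → in-quota 12%; anti-dumping (Rothland, 7-1-1): +32%; total 12% + 32% = 44%. → 44%.
Line B: goods vehicle → 7-1; hybrid → 7-1-1; g.v.w. 7 t → 7-1-1-3. Scheduled 35%. quota on 7-1 open → in-quota 12%; Isolde agreement on 7-1-3-1: 7-1-1-3 not covered; Isolde agreement on 7-2-2-3: 7-1-1-3 not covered. → 12%.
Line C: goods vehicle → 7-1; petrol-engined → 7-1-3; g.v.w. 2.5 t → 7-1-3-2. Scheduled 23%. quota on 7-1 open → in-quota 12%; Lindmar agreement on 7-1: RVC ≥ 35% → 9% available; preferential 9%. → 9%.
Line D: motorcycle → 7-2; hybrid → 7-2-2; g.v.w. 2.5 t → 7-2-2-2. Scheduled 27%. quota on 7-2 open → in-quota 6%; Lindmar agreement on 7-1: 7-2-2-2 not covered. → 6%.
Sum: 44% + 12% + 9% + 6% = 71%.

71%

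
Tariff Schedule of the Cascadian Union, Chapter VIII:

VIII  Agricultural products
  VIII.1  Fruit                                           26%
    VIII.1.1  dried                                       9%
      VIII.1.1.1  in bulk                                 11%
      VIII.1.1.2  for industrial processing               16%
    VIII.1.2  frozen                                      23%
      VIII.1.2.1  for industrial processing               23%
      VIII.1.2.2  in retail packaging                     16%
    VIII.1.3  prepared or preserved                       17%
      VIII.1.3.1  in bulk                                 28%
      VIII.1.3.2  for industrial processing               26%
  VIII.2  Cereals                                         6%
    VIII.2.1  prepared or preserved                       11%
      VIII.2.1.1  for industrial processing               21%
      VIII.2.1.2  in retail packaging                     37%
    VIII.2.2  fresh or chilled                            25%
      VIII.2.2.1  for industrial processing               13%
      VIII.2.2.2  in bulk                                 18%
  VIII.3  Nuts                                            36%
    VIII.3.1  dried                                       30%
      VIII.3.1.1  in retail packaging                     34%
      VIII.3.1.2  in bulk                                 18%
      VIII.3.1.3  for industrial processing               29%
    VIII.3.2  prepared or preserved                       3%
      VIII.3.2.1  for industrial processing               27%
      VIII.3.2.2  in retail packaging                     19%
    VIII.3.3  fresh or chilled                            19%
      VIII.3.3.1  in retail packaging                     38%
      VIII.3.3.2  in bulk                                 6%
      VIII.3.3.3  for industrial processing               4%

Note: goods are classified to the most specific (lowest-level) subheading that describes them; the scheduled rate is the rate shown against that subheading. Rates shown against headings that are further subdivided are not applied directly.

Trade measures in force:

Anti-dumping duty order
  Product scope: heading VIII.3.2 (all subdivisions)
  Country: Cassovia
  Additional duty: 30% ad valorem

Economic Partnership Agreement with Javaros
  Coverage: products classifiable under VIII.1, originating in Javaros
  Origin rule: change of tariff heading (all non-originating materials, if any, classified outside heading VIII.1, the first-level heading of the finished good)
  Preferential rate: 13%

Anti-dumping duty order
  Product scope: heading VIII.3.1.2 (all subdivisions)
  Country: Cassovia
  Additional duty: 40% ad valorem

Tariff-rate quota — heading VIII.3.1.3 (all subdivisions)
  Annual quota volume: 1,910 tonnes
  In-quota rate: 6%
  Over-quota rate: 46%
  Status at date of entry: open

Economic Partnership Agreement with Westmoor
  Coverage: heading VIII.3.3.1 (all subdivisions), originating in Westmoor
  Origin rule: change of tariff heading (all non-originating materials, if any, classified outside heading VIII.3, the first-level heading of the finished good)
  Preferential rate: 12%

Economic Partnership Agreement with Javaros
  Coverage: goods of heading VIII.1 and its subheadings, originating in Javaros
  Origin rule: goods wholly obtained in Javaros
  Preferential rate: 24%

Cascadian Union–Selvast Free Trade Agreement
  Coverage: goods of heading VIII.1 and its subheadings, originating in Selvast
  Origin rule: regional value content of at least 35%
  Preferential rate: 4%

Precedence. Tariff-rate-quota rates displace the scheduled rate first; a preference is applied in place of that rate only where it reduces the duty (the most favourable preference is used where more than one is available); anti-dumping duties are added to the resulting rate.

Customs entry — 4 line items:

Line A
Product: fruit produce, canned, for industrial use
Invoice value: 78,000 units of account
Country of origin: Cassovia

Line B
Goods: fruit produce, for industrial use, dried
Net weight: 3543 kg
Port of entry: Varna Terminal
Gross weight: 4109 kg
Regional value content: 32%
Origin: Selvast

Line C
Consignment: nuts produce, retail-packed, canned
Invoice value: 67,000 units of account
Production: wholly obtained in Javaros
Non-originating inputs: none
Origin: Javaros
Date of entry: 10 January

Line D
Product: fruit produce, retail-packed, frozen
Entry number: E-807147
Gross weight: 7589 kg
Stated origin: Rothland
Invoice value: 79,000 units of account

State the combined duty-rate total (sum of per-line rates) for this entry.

77%

Line A: fruit → VIII.1; canned → VIII.1.3; for industrial use → VIII.1.3.2. Scheduled 26%. No special measure applies. → 26%.
Line B: fruit → VIII.1; dried → VIII.1.1; for industrial use → VIII.1.1.2. Scheduled 16%. Selvast agreement on VIII.1: RVC < 35%. → 16%.
Line C: nuts → VIII.3; canned → VIII.3.2; retail-packed → VIII.3.2.2. Scheduled 19%. Javaros agreement on VIII.1: VIII.3.2.2 not covered; Javaros agreement on VIII.1: VIII.3.2.2 not covered. → 19%.
Line D: fruit → VIII.1; frozen → VIII.1.2; retail-packed → VIII.1.2.2. Scheduled 16%. No special measure applies. → 16%.
Sum: 26% + 16% + 19% + 16% = 77%.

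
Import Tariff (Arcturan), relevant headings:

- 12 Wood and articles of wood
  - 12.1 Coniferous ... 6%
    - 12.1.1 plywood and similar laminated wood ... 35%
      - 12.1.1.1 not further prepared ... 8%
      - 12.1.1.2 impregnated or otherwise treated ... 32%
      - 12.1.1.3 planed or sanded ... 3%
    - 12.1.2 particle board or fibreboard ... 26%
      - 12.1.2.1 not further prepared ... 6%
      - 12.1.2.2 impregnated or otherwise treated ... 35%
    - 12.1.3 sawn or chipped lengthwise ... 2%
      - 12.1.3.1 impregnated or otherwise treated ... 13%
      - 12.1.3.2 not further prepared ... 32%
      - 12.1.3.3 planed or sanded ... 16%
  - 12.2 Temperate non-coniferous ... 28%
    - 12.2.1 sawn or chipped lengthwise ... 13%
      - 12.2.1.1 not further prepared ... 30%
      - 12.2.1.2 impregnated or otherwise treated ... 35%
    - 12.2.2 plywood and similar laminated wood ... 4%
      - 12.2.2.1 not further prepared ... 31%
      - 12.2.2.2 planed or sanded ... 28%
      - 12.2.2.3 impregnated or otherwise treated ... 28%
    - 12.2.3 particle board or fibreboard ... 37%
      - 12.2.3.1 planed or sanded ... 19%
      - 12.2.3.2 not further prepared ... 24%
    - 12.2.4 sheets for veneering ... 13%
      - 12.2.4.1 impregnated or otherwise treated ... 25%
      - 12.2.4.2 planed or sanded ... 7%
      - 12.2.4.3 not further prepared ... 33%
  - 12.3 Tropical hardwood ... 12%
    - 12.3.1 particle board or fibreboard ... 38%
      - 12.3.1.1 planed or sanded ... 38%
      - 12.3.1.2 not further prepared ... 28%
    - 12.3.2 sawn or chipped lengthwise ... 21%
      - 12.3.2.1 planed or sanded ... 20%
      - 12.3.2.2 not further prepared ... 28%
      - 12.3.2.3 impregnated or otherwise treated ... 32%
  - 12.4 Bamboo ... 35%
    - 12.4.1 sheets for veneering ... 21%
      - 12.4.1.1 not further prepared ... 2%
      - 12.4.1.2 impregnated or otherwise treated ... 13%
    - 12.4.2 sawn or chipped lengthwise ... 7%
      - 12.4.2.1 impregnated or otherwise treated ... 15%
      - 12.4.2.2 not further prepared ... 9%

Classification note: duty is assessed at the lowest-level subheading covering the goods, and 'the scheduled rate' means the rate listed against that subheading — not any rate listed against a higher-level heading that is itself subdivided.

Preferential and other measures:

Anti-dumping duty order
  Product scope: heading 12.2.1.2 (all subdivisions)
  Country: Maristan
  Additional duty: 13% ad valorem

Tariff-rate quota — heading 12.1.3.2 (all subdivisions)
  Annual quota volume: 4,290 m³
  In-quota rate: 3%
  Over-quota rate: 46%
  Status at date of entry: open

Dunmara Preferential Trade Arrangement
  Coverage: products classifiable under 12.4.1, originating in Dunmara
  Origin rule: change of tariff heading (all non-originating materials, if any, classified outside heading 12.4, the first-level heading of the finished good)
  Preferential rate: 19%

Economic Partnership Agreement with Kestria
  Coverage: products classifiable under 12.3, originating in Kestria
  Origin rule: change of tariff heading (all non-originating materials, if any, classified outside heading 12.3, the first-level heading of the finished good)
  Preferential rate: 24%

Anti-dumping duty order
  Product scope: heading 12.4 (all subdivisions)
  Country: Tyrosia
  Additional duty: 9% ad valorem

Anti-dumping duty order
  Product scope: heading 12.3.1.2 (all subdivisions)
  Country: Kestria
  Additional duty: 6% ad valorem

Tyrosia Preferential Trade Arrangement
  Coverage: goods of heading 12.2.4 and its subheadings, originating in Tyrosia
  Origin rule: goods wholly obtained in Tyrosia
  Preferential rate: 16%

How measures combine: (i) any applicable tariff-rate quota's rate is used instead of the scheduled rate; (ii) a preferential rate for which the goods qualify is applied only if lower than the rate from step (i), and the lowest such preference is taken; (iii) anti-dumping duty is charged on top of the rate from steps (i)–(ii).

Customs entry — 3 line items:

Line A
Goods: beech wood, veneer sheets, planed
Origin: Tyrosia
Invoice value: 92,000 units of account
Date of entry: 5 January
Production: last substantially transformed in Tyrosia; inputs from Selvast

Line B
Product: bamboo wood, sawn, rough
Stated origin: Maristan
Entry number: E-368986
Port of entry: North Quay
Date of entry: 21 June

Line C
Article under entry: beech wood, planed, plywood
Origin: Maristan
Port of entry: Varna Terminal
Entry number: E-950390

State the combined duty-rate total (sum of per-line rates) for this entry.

44%

Line A: beech → 12.2; veneer sheets → 12.2.4; planed → 12.2.4.2. Scheduled 7%. Tyrosia agreement on 12.2.4: not wholly obtained. → 7%.
Line B: bamboo → 12.4; sawn → 12.4.2; rough → 12.4.2.2. Scheduled 9%. No special measure applies. → 9%.
Line C: beech → 12.2; plywood → 12.2.2; planed → 12.2.2.2. Scheduled 28%. No special measure applies. → 28%.
Sum: 7% + 9% + 28% = 44%.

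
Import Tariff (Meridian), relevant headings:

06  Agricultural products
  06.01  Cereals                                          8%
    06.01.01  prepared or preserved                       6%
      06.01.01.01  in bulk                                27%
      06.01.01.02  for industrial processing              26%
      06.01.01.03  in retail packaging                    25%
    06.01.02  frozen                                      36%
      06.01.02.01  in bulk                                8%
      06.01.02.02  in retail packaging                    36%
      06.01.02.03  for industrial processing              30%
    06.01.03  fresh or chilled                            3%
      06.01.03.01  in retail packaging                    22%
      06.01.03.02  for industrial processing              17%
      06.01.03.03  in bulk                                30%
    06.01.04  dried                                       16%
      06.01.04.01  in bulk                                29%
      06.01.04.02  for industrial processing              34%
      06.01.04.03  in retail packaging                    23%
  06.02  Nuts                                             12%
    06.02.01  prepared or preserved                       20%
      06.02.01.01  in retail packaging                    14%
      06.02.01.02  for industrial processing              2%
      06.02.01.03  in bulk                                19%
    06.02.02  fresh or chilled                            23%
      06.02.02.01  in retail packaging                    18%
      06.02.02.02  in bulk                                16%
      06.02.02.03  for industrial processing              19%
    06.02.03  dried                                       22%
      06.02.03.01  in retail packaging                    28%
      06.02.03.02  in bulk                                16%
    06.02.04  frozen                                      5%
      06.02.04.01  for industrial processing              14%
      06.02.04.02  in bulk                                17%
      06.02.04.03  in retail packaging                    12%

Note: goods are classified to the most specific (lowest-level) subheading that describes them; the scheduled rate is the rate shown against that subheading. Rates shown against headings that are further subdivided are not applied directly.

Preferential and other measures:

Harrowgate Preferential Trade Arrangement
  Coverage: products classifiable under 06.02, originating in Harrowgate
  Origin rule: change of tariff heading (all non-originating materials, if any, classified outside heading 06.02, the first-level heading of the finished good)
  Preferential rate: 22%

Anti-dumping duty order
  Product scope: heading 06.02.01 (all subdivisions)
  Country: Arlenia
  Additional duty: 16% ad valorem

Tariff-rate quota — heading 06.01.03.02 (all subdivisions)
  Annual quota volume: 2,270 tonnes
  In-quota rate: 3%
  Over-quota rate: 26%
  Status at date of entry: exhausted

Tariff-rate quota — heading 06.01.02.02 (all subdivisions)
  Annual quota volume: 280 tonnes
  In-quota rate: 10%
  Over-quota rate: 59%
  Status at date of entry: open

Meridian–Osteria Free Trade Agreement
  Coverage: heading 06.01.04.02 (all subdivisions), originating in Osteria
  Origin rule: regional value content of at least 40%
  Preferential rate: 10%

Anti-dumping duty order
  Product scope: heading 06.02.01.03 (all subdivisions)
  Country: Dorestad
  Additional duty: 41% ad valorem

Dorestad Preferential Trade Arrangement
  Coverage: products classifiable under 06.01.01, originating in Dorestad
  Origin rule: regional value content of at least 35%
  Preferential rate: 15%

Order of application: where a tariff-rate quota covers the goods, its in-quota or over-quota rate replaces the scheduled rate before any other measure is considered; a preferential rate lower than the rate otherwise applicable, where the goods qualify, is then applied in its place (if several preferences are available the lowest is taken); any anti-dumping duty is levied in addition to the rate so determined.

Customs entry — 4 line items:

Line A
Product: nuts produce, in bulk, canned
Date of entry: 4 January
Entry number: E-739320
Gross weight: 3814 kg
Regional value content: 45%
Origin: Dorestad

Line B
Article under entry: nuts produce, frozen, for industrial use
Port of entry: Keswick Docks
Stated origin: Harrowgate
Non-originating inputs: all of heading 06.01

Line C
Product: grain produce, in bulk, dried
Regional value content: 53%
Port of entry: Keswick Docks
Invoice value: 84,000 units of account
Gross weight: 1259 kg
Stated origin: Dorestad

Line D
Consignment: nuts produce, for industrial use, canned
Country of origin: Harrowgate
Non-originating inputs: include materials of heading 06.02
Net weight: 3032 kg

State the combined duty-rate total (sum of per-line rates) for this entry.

Line A: nuts → 06.02; canned → 06.02.01; in bulk → 06.02.01.03. Scheduled 19%. Dorestad agreement on 06.01.01: 06.02.01.03 not covered; anti-dumping (Dorestad, 06.02.01.03): +41%; total 19% + 41% = 60%. → 60%.
Line B: nuts → 06.02; frozen → 06.02.04; for industrial use → 06.02.04.01. Scheduled 14%. Harrowgate agreement on 06.02: CTH met → 22% available; preference 22% not lower than 14% → no reduction. → 14%.
Line C: grain → 06.01; dried → 06.01.04; in bulk → 06.01.04.01. Scheduled 29%. Dorestad agreement on 06.01.01: 06.01.04.01 not covered. → 29%.
Line D: nuts → 06.02; canned → 06.02.01; for industrial use → 06.02.01.02. Scheduled 2%. Harrowgate agreement on 06.02: CTH not met. → 2%.
Sum: 60% + 14% + 29% + 2% = 105%.

105%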